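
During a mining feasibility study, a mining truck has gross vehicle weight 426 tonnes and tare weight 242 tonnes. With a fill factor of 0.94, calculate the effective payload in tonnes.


172.96 tonnes

Maximum payload = gross - tare
= 426 - 242 = 184 tonnes
Effective payload = max payload * fill factor
= 184 * 0.94
= 172.96 tonnes


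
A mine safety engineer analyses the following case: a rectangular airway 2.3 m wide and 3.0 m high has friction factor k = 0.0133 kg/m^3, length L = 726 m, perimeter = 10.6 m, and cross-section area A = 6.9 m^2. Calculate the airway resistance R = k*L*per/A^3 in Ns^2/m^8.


Compute the numerator:
k * L * per = 0.0133 * 726 * 10.6
= 102.35148
Compute the denominator:
A^3 = 6.9^3 = 328.509
Resistance:
R = 102.35148 / 328.509
= 0.3116 Ns^2/m^8

0.3116 Ns^2/m^8


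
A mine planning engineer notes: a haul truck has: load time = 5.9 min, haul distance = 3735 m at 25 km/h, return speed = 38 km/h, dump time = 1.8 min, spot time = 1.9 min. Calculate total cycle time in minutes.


Convert haul speed to m/min: 25 * 1000/60 = 416.6666667 m/min
Haul time = 3735 / 416.6666667 = 8.964 min
Convert return speed to m/min: 38 * 1000/60 = 633.3333333 m/min
Return time = 3735 / 633.3333333 = 5.897368421 min
Total cycle time:
= 5.9 + 8.964 + 1.8 + 5.897368421 + 1.9
= 24.4614 min

24.4614 min


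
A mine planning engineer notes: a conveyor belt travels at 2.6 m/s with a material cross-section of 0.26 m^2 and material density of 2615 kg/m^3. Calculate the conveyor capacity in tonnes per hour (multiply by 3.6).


6363.864 t/h

Volumetric flow = speed * area
= 2.6 * 0.26 = 0.676 m^3/s
Mass flow = volumetric * density
= 0.676 * 2615 = 1767.74 kg/s
Convert to t/h: multiply by 3.6
Capacity = 1767.74 * 3.6
= 6363.864 t/h


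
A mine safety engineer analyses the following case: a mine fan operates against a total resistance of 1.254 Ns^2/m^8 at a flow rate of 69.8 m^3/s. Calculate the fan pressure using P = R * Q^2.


6109.5382 Pa

Compute Q^2:
Q^2 = 69.8^2 = 4872.04
Compute pressure:
P = R * Q^2 = 1.254 * 4872.04
= 6109.5382 Pa


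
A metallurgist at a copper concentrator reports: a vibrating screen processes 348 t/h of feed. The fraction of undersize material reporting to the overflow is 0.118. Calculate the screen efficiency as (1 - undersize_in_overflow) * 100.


88.2%

Screen efficiency = (1 - fraction of undersize in overflow) * 100
= (1 - 0.118) * 100
= 0.882 * 100
= 88.2%


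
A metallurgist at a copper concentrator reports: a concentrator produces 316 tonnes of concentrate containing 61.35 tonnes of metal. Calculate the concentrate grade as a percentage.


19.4146%

Grade = (metal in concentrate / concentrate mass) * 100
= (61.35 / 316) * 100
= 0.1941455696 * 100
= 19.4146%


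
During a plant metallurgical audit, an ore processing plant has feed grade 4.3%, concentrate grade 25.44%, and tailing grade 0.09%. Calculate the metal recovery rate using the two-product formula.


98.2546%

Using the two-product formula:
R = 100 * c * (f - t) / (f * (c - t))
Numerator = 100 * 25.44 * (4.3 - 0.09)
= 100 * 25.44 * 4.21
= 10710.24
Denominator = 4.3 * (25.44 - 0.09)
= 4.3 * 25.35
= 109.005
R = 10710.24 / 109.005
= 98.2546%


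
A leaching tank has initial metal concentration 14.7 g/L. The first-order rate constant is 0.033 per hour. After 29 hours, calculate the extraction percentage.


Compute the exponent:
-k * t = -0.033 * 29 = -0.957
Remaining concentration:
C = 14.7 * exp(-0.957)
= 14.7 * 0.3840432894
= 5.645436354 g/L
Extracted = 14.7 - 5.645436354 = 9.054563646 g/L
Extraction % = 9.054563646 / 14.7 * 100
= 61.5957%

61.5957%


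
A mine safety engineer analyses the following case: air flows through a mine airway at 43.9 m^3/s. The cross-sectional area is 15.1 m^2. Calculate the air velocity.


2.9073 m/s

Velocity = flow rate / cross-sectional area
= 43.9 / 15.1
= 2.9073 m/s


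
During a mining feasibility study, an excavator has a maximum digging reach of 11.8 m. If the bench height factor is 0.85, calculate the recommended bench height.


10.03 m

Bench height = reach * factor
= 11.8 * 0.85
= 10.03 m


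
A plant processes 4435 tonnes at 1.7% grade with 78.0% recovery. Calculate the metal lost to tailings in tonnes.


16.5869 tonnes

Total metal in feed:
= 4435 * 1.7 / 100 = 75.395 tonnes
Metal recovered:
= 75.395 * 78.0 / 100 = 58.8081 tonnes
Metal lost to tailings:
= 75.395 - 58.8081
= 16.5869 tonnes


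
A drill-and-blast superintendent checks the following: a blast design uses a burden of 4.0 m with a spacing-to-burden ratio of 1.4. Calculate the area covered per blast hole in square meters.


First, find the spacing:
Spacing = burden * ratio = 4.0 * 1.4
= 5.6 m
Then, calculate the area:
Area = burden * spacing = 4.0 * 5.6
= 22.4 m^2

22.4 m^2


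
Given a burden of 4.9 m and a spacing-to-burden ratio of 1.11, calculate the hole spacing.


Spacing = burden * ratio
= 4.9 * 1.11
= 5.439 m

5.439 m


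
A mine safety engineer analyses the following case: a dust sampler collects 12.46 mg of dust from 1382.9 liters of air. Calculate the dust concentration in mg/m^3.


Convert liters to m^3: 1 m^3 = 1000 L
Concentration = mass / volume * 1000
= 12.46 / 1382.9 * 1000
= 0.009010051341 * 1000
= 9.0101 mg/m^3

9.0101 mg/m^3


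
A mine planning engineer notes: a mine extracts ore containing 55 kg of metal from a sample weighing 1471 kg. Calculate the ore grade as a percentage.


Ore grade = (metal mass / ore mass) * 100
= (55 / 1471) * 100
= 0.03738953093 * 100
= 3.739%

3.739%


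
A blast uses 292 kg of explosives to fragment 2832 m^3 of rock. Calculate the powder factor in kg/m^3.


Powder factor = explosive mass / rock volume
= 292 / 2832
= 0.1031 kg/m^3

0.1031 kg/m^3


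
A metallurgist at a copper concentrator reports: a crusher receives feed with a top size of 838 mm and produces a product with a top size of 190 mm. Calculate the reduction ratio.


4.4105

Reduction ratio = feed size / product size
= 838 / 190
= 4.4105


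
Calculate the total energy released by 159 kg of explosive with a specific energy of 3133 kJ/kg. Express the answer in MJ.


Energy = mass * specific_energy / 1000
= 159 * 3133 / 1000
= 498147 / 1000
= 498.147 MJ

498.147 MJ


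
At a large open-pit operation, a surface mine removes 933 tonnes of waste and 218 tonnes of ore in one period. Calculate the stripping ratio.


Stripping ratio = waste tonnage / ore tonnage
= 933 / 218
= 4.2798

4.2798


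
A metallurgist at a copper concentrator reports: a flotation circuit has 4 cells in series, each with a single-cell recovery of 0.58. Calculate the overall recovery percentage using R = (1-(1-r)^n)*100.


96.8883%

Complement of single-cell recovery:
1 - r = 1 - 0.58 = 0.42
Raise to power n:
(1 - r)^4 = 0.42^4 = 0.03111696
Overall recovery:
R = (1 - 0.03111696) * 100
= 96.8883%


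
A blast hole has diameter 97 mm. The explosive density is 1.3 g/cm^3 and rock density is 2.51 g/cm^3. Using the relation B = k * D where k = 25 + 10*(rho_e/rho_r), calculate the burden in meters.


First, compute k:
rho_e / rho_r = 1.3 / 2.51 = 0.5179282869
k = 25 + 10 * 0.5179282869 = 30.17928287
Then, compute burden:
B = k * D / 1000 = 30.17928287 * 97 / 1000
= 2927.390438 / 1000
= 2.9274 m

2.9274 m


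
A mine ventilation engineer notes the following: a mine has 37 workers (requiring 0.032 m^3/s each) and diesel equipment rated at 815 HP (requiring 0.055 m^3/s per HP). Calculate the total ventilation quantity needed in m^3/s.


Airflow for workers:
Q_people = 37 * 0.032 = 1.184 m^3/s
Airflow for diesel equipment:
Q_diesel = 815 * 0.055 = 44.825 m^3/s
Total ventilation:
Q_total = 1.184 + 44.825
= 46.009 m^3/s

46.009 m^3/s


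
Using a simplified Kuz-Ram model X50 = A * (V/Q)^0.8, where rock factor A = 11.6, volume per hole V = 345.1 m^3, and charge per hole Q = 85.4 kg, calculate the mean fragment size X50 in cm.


35.4526 cm

Compute V/Q:
V/Q = 345.1 / 85.4 = 4.040983607
Raise to the power 0.8:
(V/Q)^0.8 = 4.040983607^0.8 = 3.056255591
Multiply by A:
X50 = 11.6 * 3.056255591
= 35.4526 cm


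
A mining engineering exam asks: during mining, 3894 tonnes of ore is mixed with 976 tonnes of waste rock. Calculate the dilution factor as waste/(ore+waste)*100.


20.0411%

Total material = ore + waste
= 3894 + 976 = 4870 tonnes
Dilution = waste / total * 100
= 976 / 4870 * 100
= 0.2004106776 * 100
= 20.0411%


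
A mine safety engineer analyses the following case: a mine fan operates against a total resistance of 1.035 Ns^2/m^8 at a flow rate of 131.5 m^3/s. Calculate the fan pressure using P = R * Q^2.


Compute Q^2:
Q^2 = 131.5^2 = 17292.25
Compute pressure:
P = R * Q^2 = 1.035 * 17292.25
= 17897.4788 Pa

17897.4788 Pa


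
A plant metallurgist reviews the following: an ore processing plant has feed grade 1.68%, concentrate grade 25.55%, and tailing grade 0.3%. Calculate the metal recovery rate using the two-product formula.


Using the two-product formula:
R = 100 * c * (f - t) / (f * (c - t))
Numerator = 100 * 25.55 * (1.68 - 0.3)
= 100 * 25.55 * 1.38
= 3525.9
Denominator = 1.68 * (25.55 - 0.3)
= 1.68 * 25.25
= 42.42
R = 3525.9 / 42.42
= 83.1188%

83.1188%


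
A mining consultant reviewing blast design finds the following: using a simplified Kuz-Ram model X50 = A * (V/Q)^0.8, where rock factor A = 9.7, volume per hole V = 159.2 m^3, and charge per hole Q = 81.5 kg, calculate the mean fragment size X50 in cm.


16.573 cm

Compute V/Q:
V/Q = 159.2 / 81.5 = 1.953374233
Raise to the power 0.8:
(V/Q)^0.8 = 1.953374233^0.8 = 1.70855264
Multiply by A:
X50 = 9.7 * 1.70855264
= 16.573 cm


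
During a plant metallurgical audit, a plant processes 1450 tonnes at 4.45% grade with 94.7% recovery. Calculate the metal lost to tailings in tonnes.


3.4198 tonnes

Total metal in feed:
= 1450 * 4.45 / 100 = 64.525 tonnes
Metal recovered:
= 64.525 * 94.7 / 100 = 61.105175 tonnes
Metal lost to tailings:
= 64.525 - 61.105175
= 3.4198 tonnes


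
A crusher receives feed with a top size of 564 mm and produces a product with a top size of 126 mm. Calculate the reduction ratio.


4.4762

Reduction ratio = feed size / product size
= 564 / 126
= 4.4762


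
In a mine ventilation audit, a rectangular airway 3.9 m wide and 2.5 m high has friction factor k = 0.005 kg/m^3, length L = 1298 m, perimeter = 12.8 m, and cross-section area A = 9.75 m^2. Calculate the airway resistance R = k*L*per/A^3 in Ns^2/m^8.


Compute the numerator:
k * L * per = 0.005 * 1298 * 12.8
= 83.072
Compute the denominator:
A^3 = 9.75^3 = 926.859375
Resistance:
R = 83.072 / 926.859375
= 0.0896 Ns^2/m^8

0.0896 Ns^2/m^8


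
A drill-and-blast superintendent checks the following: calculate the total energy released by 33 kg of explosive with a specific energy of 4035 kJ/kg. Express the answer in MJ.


Energy = mass * specific_energy / 1000
= 33 * 4035 / 1000
= 133155 / 1000
= 133.155 MJ

133.155 MJ


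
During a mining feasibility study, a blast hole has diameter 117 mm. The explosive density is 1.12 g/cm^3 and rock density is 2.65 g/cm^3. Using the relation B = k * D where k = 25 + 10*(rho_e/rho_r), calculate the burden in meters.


3.4195 m

First, compute k:
rho_e / rho_r = 1.12 / 2.65 = 0.4226415094
k = 25 + 10 * 0.4226415094 = 29.22641509
Then, compute burden:
B = k * D / 1000 = 29.22641509 * 117 / 1000
= 3419.490566 / 1000
= 3.4195 m


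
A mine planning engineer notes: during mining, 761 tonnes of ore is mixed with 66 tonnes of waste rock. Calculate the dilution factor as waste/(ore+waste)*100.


7.9807%

Total material = ore + waste
= 761 + 66 = 827 tonnes
Dilution = waste / total * 100
= 66 / 827 * 100
= 0.07980652963 * 100
= 7.9807%


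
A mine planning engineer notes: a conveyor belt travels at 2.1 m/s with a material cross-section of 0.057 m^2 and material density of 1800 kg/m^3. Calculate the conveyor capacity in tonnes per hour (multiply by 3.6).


Volumetric flow = speed * area
= 2.1 * 0.057 = 0.1197 m^3/s
Mass flow = volumetric * density
= 0.1197 * 1800 = 215.46 kg/s
Convert to t/h: multiply by 3.6
Capacity = 215.46 * 3.6
= 775.656 t/h

775.656 t/h


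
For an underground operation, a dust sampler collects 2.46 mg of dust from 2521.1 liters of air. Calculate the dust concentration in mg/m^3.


0.9758 mg/m^3

Convert liters to m^3: 1 m^3 = 1000 L
Concentration = mass / volume * 1000
= 2.46 / 2521.1 * 1000
= 0.0009757645472 * 1000
= 0.9758 mg/m^3


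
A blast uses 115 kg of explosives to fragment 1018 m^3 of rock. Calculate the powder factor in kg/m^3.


0.113 kg/m^3

Powder factor = explosive mass / rock volume
= 115 / 1018
= 0.113 kg/m^3


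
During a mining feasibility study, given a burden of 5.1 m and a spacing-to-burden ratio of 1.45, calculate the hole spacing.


7.395 m

Spacing = burden * ratio
= 5.1 * 1.45
= 7.395 m


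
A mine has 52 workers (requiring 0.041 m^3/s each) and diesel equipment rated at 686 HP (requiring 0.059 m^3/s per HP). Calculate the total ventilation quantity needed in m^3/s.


Airflow for workers:
Q_people = 52 * 0.041 = 2.132 m^3/s
Airflow for diesel equipment:
Q_diesel = 686 * 0.059 = 40.474 m^3/s
Total ventilation:
Q_total = 2.132 + 40.474
= 42.606 m^3/s

42.606 m^3/s


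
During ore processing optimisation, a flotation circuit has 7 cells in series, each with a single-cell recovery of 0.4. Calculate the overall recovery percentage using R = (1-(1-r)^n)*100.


97.2006%

Complement of single-cell recovery:
1 - r = 1 - 0.4 = 0.6
Raise to power n:
(1 - r)^7 = 0.6^7 = 0.0279936
Overall recovery:
R = (1 - 0.0279936) * 100
= 97.2006%


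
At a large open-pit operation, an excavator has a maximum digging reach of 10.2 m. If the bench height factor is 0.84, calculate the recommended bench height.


Bench height = reach * factor
= 10.2 * 0.84
= 8.568 m

8.568 m


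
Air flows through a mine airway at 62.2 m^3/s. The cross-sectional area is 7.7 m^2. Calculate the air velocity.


Velocity = flow rate / cross-sectional area
= 62.2 / 7.7
= 8.0779 m/s

8.0779 m/s


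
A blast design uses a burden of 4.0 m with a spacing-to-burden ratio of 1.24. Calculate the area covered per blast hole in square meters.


19.84 m^2

First, find the spacing:
Spacing = burden * ratio = 4.0 * 1.24
= 4.96 m
Then, calculate the area:
Area = burden * spacing = 4.0 * 4.96
= 19.84 m^2


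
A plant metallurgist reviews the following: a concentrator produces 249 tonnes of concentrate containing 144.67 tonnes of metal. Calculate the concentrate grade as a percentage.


Grade = (metal in concentrate / concentrate mass) * 100
= (144.67 / 249) * 100
= 0.5810040161 * 100
= 58.1004%

58.1004%


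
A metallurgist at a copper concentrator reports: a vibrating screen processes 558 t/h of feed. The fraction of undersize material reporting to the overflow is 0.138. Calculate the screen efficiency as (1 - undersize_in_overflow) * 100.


Screen efficiency = (1 - fraction of undersize in overflow) * 100
= (1 - 0.138) * 100
= 0.862 * 100
= 86.2%

86.2%


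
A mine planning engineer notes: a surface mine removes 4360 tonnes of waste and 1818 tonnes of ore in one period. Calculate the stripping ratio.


2.3982

Stripping ratio = waste tonnage / ore tonnage
= 4360 / 1818
= 2.3982


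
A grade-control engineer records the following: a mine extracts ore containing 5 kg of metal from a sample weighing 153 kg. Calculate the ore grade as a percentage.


3.268%

Ore grade = (metal mass / ore mass) * 100
= (5 / 153) * 100
= 0.03267973856 * 100
= 3.268%


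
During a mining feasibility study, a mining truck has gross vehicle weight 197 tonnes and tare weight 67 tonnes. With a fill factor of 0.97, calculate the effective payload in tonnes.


126.1 tonnes

Maximum payload = gross - tare
= 197 - 67 = 130 tonnes
Effective payload = max payload * fill factor
= 130 * 0.97
= 126.1 tonnes


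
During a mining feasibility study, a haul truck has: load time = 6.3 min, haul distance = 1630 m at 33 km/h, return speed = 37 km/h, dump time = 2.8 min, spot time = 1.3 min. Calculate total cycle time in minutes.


16.0069 min

Convert haul speed to m/min: 33 * 1000/60 = 550 m/min
Haul time = 1630 / 550 = 2.963636364 min
Convert return speed to m/min: 37 * 1000/60 = 616.6666667 m/min
Return time = 1630 / 616.6666667 = 2.643243243 min
Total cycle time:
= 6.3 + 2.963636364 + 2.8 + 2.643243243 + 1.3
= 16.0069 min


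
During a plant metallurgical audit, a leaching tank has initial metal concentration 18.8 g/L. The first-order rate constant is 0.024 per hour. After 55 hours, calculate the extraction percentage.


Compute the exponent:
-k * t = -0.024 * 55 = -1.32
Remaining concentration:
C = 18.8 * exp(-1.32)
= 18.8 * 0.267135302
= 5.022143677 g/L
Extracted = 18.8 - 5.022143677 = 13.77785632 g/L
Extraction % = 13.77785632 / 18.8 * 100
= 73.2865%

73.2865%


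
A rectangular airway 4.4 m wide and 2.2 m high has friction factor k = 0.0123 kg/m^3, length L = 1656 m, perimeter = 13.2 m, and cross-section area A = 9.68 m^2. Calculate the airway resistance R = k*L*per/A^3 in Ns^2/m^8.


0.2964 Ns^2/m^8

Compute the numerator:
k * L * per = 0.0123 * 1656 * 13.2
= 268.86816
Compute the denominator:
A^3 = 9.68^3 = 907.039232
Resistance:
R = 268.86816 / 907.039232
= 0.2964 Ns^2/m^8


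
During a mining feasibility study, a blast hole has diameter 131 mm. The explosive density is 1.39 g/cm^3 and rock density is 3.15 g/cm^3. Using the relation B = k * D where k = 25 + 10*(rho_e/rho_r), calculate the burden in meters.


First, compute k:
rho_e / rho_r = 1.39 / 3.15 = 0.4412698413
k = 25 + 10 * 0.4412698413 = 29.41269841
Then, compute burden:
B = k * D / 1000 = 29.41269841 * 131 / 1000
= 3853.063492 / 1000
= 3.8531 m

3.8531 m


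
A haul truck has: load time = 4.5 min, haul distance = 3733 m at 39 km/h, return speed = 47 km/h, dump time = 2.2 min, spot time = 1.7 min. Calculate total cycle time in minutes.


Convert haul speed to m/min: 39 * 1000/60 = 650 m/min
Haul time = 3733 / 650 = 5.743076923 min
Convert return speed to m/min: 47 * 1000/60 = 783.3333333 m/min
Return time = 3733 / 783.3333333 = 4.765531915 min
Total cycle time:
= 4.5 + 5.743076923 + 2.2 + 4.765531915 + 1.7
= 18.9086 min

18.9086 min


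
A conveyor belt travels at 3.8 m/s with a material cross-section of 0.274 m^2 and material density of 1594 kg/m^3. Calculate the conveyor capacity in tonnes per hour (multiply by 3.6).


5974.8221 t/h

Volumetric flow = speed * area
= 3.8 * 0.274 = 1.0412 m^3/s
Mass flow = volumetric * density
= 1.0412 * 1594 = 1659.6728 kg/s
Convert to t/h: multiply by 3.6
Capacity = 1659.6728 * 3.6
= 5974.8221 t/h


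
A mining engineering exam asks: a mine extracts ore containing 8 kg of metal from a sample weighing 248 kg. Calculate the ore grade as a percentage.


Ore grade = (metal mass / ore mass) * 100
= (8 / 248) * 100
= 0.03225806452 * 100
= 3.2258%

3.2258%


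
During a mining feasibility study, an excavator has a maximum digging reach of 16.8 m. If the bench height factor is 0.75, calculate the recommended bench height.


12.6 m

Bench height = reach * factor
= 16.8 * 0.75
= 12.6 m


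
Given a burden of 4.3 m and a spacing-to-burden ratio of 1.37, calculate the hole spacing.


Spacing = burden * ratio
= 4.3 * 1.37
= 5.891 m

5.891 m


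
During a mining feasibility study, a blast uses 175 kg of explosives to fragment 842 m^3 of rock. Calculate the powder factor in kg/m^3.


0.2078 kg/m^3

Powder factor = explosive mass / rock volume
= 175 / 842
= 0.2078 kg/m^3


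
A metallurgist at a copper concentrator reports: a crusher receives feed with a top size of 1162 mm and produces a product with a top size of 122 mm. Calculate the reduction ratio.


Reduction ratio = feed size / product size
= 1162 / 122
= 9.5246

9.5246


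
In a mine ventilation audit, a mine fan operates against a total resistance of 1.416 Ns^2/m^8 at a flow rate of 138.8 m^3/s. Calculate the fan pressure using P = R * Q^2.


27279.863 Pa

Compute Q^2:
Q^2 = 138.8^2 = 19265.44
Compute pressure:
P = R * Q^2 = 1.416 * 19265.44
= 27279.863 Pa


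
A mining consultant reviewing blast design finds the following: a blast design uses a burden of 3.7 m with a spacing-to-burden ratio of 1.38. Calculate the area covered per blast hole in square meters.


18.8922 m^2

First, find the spacing:
Spacing = burden * ratio = 3.7 * 1.38
= 5.106 m
Then, calculate the area:
Area = burden * spacing = 3.7 * 5.106
= 18.8922 m^2


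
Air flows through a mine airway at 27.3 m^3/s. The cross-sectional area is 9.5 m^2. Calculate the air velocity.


Velocity = flow rate / cross-sectional area
= 27.3 / 9.5
= 2.8737 m/s

2.8737 m/s


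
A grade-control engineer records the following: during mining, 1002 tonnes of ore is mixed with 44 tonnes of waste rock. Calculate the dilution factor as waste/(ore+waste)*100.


4.2065%

Total material = ore + waste
= 1002 + 44 = 1046 tonnes
Dilution = waste / total * 100
= 44 / 1046 * 100
= 0.04206500956 * 100
= 4.2065%


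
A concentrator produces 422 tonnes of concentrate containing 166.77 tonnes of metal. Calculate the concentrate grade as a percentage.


Grade = (metal in concentrate / concentrate mass) * 100
= (166.77 / 422) * 100
= 0.3951895735 * 100
= 39.519%

39.519%


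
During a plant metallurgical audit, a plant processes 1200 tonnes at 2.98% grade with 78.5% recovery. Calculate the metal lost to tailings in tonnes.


Total metal in feed:
= 1200 * 2.98 / 100 = 35.76 tonnes
Metal recovered:
= 35.76 * 78.5 / 100 = 28.0716 tonnes
Metal lost to tailings:
= 35.76 - 28.0716
= 7.6884 tonnes

7.6884 tonnes


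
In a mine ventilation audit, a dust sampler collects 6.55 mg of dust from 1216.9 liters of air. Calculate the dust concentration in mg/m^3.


5.3825 mg/m^3

Convert liters to m^3: 1 m^3 = 1000 L
Concentration = mass / volume * 1000
= 6.55 / 1216.9 * 1000
= 0.005382529378 * 1000
= 5.3825 mg/m^3


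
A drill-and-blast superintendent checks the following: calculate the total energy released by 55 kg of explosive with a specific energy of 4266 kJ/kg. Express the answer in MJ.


234.63 MJ

Energy = mass * specific_energy / 1000
= 55 * 4266 / 1000
= 234630 / 1000
= 234.63 MJ


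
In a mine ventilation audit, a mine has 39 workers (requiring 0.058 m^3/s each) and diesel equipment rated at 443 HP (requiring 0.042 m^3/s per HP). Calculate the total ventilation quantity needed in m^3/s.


20.868 m^3/s

Airflow for workers:
Q_people = 39 * 0.058 = 2.262 m^3/s
Airflow for diesel equipment:
Q_diesel = 443 * 0.042 = 18.606 m^3/s
Total ventilation:
Q_total = 2.262 + 18.606
= 20.868 m^3/s


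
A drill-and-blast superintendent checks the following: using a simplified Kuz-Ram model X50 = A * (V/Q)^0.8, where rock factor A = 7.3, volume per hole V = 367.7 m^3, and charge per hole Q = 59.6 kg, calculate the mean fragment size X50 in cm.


Compute V/Q:
V/Q = 367.7 / 59.6 = 6.169463087
Raise to the power 0.8:
(V/Q)^0.8 = 6.169463087^0.8 = 4.287438427
Multiply by A:
X50 = 7.3 * 4.287438427
= 31.2983 cm

31.2983 cm


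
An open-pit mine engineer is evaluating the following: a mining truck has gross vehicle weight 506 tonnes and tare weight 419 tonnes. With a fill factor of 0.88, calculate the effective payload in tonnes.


Maximum payload = gross - tare
= 506 - 419 = 87 tonnes
Effective payload = max payload * fill factor
= 87 * 0.88
= 76.56 tonnes

76.56 tonnes


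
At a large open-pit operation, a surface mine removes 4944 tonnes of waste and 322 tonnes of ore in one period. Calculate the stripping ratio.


Stripping ratio = waste tonnage / ore tonnage
= 4944 / 322
= 15.354

15.354


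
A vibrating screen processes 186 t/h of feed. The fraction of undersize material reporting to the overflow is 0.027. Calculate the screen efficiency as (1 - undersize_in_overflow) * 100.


97.3%

Screen efficiency = (1 - fraction of undersize in overflow) * 100
= (1 - 0.027) * 100
= 0.973 * 100
= 97.3%


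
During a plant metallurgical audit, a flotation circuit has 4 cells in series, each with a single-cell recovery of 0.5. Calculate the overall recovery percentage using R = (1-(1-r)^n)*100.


Complement of single-cell recovery:
1 - r = 1 - 0.5 = 0.5
Raise to power n:
(1 - r)^4 = 0.5^4 = 0.0625
Overall recovery:
R = (1 - 0.0625) * 100
= 93.75%

93.75%


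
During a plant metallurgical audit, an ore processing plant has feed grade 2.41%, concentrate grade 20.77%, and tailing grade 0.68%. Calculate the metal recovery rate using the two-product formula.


Using the two-product formula:
R = 100 * c * (f - t) / (f * (c - t))
Numerator = 100 * 20.77 * (2.41 - 0.68)
= 100 * 20.77 * 1.73
= 3593.21
Denominator = 2.41 * (20.77 - 0.68)
= 2.41 * 20.09
= 48.4169
R = 3593.21 / 48.4169
= 74.214%

74.214%


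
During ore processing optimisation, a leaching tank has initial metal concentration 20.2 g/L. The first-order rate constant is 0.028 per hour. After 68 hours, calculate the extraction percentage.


Compute the exponent:
-k * t = -0.028 * 68 = -1.904
Remaining concentration:
C = 20.2 * exp(-1.904)
= 20.2 * 0.1489715397
= 3.009225102 g/L
Extracted = 20.2 - 3.009225102 = 17.1907749 g/L
Extraction % = 17.1907749 / 20.2 * 100
= 85.1028%

85.1028%


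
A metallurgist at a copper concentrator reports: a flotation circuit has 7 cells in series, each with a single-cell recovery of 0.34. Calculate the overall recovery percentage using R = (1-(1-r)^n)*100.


Complement of single-cell recovery:
1 - r = 1 - 0.34 = 0.66
Raise to power n:
(1 - r)^7 = 0.66^7 = 0.05455160701
Overall recovery:
R = (1 - 0.05455160701) * 100
= 94.5448%

94.5448%


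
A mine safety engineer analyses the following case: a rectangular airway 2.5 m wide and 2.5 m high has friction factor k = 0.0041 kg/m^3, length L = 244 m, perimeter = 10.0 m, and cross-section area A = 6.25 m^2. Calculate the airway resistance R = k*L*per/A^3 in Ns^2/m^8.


Compute the numerator:
k * L * per = 0.0041 * 244 * 10.0
= 10.004
Compute the denominator:
A^3 = 6.25^3 = 244.140625
Resistance:
R = 10.004 / 244.140625
= 0.041 Ns^2/m^8

0.041 Ns^2/m^8


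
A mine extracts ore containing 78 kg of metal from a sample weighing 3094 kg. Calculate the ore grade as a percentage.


2.521%

Ore grade = (metal mass / ore mass) * 100
= (78 / 3094) * 100
= 0.02521008403 * 100
= 2.521%


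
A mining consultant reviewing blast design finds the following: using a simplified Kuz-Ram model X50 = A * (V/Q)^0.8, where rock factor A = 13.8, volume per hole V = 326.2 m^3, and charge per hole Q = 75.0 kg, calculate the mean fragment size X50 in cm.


44.7319 cm

Compute V/Q:
V/Q = 326.2 / 75.0 = 4.349333333
Raise to the power 0.8:
(V/Q)^0.8 = 4.349333333^0.8 = 3.241441251
Multiply by A:
X50 = 13.8 * 3.241441251
= 44.7319 cm


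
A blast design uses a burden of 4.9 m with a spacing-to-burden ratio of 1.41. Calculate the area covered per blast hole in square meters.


First, find the spacing:
Spacing = burden * ratio = 4.9 * 1.41
= 6.909 m
Then, calculate the area:
Area = burden * spacing = 4.9 * 6.909
= 33.8541 m^2

33.8541 m^2


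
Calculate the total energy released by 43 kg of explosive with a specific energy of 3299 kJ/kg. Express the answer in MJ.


141.857 MJ

Energy = mass * specific_energy / 1000
= 43 * 3299 / 1000
= 141857 / 1000
= 141.857 MJ


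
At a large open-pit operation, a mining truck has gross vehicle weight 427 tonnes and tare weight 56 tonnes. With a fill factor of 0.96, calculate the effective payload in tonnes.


356.16 tonnes

Maximum payload = gross - tare
= 427 - 56 = 371 tonnes
Effective payload = max payload * fill factor
= 371 * 0.96
= 356.16 tonnes


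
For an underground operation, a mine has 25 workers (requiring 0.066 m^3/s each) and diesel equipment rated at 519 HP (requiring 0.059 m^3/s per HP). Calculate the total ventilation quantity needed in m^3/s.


Airflow for workers:
Q_people = 25 * 0.066 = 1.65 m^3/s
Airflow for diesel equipment:
Q_diesel = 519 * 0.059 = 30.621 m^3/s
Total ventilation:
Q_total = 1.65 + 30.621
= 32.271 m^3/s

32.271 m^3/s


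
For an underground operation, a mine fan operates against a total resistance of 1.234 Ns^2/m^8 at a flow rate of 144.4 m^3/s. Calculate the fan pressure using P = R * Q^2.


25730.5782 Pa

Compute Q^2:
Q^2 = 144.4^2 = 20851.36
Compute pressure:
P = R * Q^2 = 1.234 * 20851.36
= 25730.5782 Pa


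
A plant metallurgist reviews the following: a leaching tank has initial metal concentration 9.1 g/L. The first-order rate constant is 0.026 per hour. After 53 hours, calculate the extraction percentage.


74.7918%

Compute the exponent:
-k * t = -0.026 * 53 = -1.378
Remaining concentration:
C = 9.1 * exp(-1.378)
= 9.1 * 0.2520822137
= 2.293948144 g/L
Extracted = 9.1 - 2.293948144 = 6.806051856 g/L
Extraction % = 6.806051856 / 9.1 * 100
= 74.7918%


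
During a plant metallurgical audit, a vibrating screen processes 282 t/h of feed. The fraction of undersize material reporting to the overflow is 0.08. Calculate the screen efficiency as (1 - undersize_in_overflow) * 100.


92.0%

Screen efficiency = (1 - fraction of undersize in overflow) * 100
= (1 - 0.08) * 100
= 0.92 * 100
= 92.0%


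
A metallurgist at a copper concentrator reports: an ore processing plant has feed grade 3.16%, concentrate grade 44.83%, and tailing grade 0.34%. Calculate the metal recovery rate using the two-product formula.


89.9225%

Using the two-product formula:
R = 100 * c * (f - t) / (f * (c - t))
Numerator = 100 * 44.83 * (3.16 - 0.34)
= 100 * 44.83 * 2.82
= 12642.06
Denominator = 3.16 * (44.83 - 0.34)
= 3.16 * 44.49
= 140.5884
R = 12642.06 / 140.5884
= 89.9225%


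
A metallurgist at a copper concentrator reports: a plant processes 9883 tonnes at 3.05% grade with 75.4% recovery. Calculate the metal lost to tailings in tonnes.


Total metal in feed:
= 9883 * 3.05 / 100 = 301.4315 tonnes
Metal recovered:
= 301.4315 * 75.4 / 100 = 227.279351 tonnes
Metal lost to tailings:
= 301.4315 - 227.279351
= 74.1521 tonnes

74.1521 tonnes


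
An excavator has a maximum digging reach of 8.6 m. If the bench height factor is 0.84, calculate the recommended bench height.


7.224 m

Bench height = reach * factor
= 8.6 * 0.84
= 7.224 m


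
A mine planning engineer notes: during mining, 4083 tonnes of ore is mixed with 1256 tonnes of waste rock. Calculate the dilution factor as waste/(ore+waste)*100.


Total material = ore + waste
= 4083 + 1256 = 5339 tonnes
Dilution = waste / total * 100
= 1256 / 5339 * 100
= 0.2352500468 * 100
= 23.525%

23.525%


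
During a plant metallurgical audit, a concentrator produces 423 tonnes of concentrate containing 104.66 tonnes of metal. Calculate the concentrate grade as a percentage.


Grade = (metal in concentrate / concentrate mass) * 100
= (104.66 / 423) * 100
= 0.2474231678 * 100
= 24.7423%

24.7423%


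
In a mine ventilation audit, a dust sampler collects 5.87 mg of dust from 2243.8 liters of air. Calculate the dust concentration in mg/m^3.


2.6161 mg/m^3

Convert liters to m^3: 1 m^3 = 1000 L
Concentration = mass / volume * 1000
= 5.87 / 2243.8 * 1000
= 0.002616097691 * 1000
= 2.6161 mg/m^3


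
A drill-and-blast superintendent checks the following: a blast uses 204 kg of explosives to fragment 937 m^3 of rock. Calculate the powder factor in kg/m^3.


Powder factor = explosive mass / rock volume
= 204 / 937
= 0.2177 kg/m^3

0.2177 kg/m^3


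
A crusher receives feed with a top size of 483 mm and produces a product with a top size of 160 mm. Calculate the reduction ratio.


3.0188

Reduction ratio = feed size / product size
= 483 / 160
= 3.0188


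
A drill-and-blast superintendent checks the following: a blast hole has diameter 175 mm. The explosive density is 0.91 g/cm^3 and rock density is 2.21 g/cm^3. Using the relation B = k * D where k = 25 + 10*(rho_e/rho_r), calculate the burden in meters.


First, compute k:
rho_e / rho_r = 0.91 / 2.21 = 0.4117647059
k = 25 + 10 * 0.4117647059 = 29.11764706
Then, compute burden:
B = k * D / 1000 = 29.11764706 * 175 / 1000
= 5095.588235 / 1000
= 5.0956 m

5.0956 m


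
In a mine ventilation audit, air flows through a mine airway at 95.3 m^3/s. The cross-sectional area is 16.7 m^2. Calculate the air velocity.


Velocity = flow rate / cross-sectional area
= 95.3 / 16.7
= 5.7066 m/s

5.7066 m/s


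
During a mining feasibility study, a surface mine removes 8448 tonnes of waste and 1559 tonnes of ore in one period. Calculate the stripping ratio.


Stripping ratio = waste tonnage / ore tonnage
= 8448 / 1559
= 5.4189

5.4189


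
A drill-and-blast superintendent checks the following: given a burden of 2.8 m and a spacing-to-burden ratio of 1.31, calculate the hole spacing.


3.668 m

Spacing = burden * ratio
= 2.8 * 1.31
= 3.668 m


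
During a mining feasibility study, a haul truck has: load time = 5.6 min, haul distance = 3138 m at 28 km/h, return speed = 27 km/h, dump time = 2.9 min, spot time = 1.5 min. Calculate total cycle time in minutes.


Convert haul speed to m/min: 28 * 1000/60 = 466.6666667 m/min
Haul time = 3138 / 466.6666667 = 6.724285714 min
Convert return speed to m/min: 27 * 1000/60 = 450 m/min
Return time = 3138 / 450 = 6.973333333 min
Total cycle time:
= 5.6 + 6.724285714 + 2.9 + 6.973333333 + 1.5
= 23.6976 min

23.6976 min


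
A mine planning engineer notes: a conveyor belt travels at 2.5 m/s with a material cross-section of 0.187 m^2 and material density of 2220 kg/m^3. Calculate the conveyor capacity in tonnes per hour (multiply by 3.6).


Volumetric flow = speed * area
= 2.5 * 0.187 = 0.4675 m^3/s
Mass flow = volumetric * density
= 0.4675 * 2220 = 1037.85 kg/s
Convert to t/h: multiply by 3.6
Capacity = 1037.85 * 3.6
= 3736.26 t/h

3736.26 t/h


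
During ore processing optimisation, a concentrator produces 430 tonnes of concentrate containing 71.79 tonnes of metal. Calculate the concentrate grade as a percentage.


Grade = (metal in concentrate / concentrate mass) * 100
= (71.79 / 430) * 100
= 0.1669534884 * 100
= 16.6953%

16.6953%


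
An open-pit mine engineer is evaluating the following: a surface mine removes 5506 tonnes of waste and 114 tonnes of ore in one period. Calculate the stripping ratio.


Stripping ratio = waste tonnage / ore tonnage
= 5506 / 114
= 48.2982

48.2982


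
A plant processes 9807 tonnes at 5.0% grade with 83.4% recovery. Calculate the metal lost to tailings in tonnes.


Total metal in feed:
= 9807 * 5.0 / 100 = 490.35 tonnes
Metal recovered:
= 490.35 * 83.4 / 100 = 408.9519 tonnes
Metal lost to tailings:
= 490.35 - 408.9519
= 81.3981 tonnes

81.3981 tonnes


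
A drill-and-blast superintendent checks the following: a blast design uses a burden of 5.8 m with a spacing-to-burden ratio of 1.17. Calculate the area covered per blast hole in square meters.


First, find the spacing:
Spacing = burden * ratio = 5.8 * 1.17
= 6.786 m
Then, calculate the area:
Area = burden * spacing = 5.8 * 6.786
= 39.3588 m^2

39.3588 m^2


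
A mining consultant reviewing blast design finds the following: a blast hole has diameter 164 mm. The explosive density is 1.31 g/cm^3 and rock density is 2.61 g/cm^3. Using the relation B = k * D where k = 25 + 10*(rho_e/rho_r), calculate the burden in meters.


4.9231 m

First, compute k:
rho_e / rho_r = 1.31 / 2.61 = 0.5019157088
k = 25 + 10 * 0.5019157088 = 30.01915709
Then, compute burden:
B = k * D / 1000 = 30.01915709 * 164 / 1000
= 4923.141762 / 1000
= 4.9231 m


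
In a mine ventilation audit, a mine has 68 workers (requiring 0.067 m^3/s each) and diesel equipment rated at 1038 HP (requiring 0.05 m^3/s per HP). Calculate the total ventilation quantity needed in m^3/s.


Airflow for workers:
Q_people = 68 * 0.067 = 4.556 m^3/s
Airflow for diesel equipment:
Q_diesel = 1038 * 0.05 = 51.9 m^3/s
Total ventilation:
Q_total = 4.556 + 51.9
= 56.456 m^3/s

56.456 m^3/s


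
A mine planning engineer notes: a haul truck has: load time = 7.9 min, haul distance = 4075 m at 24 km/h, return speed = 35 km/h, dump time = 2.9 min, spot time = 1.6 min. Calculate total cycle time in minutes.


Convert haul speed to m/min: 24 * 1000/60 = 400 m/min
Haul time = 4075 / 400 = 10.1875 min
Convert return speed to m/min: 35 * 1000/60 = 583.3333333 m/min
Return time = 4075 / 583.3333333 = 6.985714286 min
Total cycle time:
= 7.9 + 10.1875 + 2.9 + 6.985714286 + 1.6
= 29.5732 min

29.5732 min


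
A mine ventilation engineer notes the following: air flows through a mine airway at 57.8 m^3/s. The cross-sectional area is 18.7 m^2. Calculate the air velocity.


3.0909 m/s

Velocity = flow rate / cross-sectional area
= 57.8 / 18.7
= 3.0909 m/s


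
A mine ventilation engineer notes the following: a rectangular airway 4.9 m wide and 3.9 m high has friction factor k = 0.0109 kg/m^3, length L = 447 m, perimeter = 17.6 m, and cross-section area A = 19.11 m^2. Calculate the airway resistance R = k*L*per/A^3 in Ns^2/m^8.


Compute the numerator:
k * L * per = 0.0109 * 447 * 17.6
= 85.75248
Compute the denominator:
A^3 = 19.11^3 = 6978.821031
Resistance:
R = 85.75248 / 6978.821031
= 0.0123 Ns^2/m^8

0.0123 Ns^2/m^8


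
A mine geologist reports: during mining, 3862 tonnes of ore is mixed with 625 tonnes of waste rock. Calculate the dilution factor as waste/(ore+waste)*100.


13.9291%

Total material = ore + waste
= 3862 + 625 = 4487 tonnes
Dilution = waste / total * 100
= 625 / 4487 * 100
= 0.1392912859 * 100
= 13.9291%


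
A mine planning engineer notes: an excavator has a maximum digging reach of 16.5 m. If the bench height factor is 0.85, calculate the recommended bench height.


14.025 m

Bench height = reach * factor
= 16.5 * 0.85
= 14.025 m


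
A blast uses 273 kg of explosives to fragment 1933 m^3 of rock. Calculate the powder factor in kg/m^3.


Powder factor = explosive mass / rock volume
= 273 / 1933
= 0.1412 kg/m^3

0.1412 kg/m^3


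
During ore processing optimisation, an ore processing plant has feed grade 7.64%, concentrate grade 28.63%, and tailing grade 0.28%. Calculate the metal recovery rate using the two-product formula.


97.2865%

Using the two-product formula:
R = 100 * c * (f - t) / (f * (c - t))
Numerator = 100 * 28.63 * (7.64 - 0.28)
= 100 * 28.63 * 7.36
= 21071.68
Denominator = 7.64 * (28.63 - 0.28)
= 7.64 * 28.35
= 216.594
R = 21071.68 / 216.594
= 97.2865%


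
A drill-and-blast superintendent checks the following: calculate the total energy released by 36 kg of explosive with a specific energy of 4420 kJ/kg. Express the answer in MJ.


Energy = mass * specific_energy / 1000
= 36 * 4420 / 1000
= 159120 / 1000
= 159.12 MJ

159.12 MJ


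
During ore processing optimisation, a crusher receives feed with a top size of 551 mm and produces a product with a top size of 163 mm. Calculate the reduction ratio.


Reduction ratio = feed size / product size
= 551 / 163
= 3.3804

3.3804


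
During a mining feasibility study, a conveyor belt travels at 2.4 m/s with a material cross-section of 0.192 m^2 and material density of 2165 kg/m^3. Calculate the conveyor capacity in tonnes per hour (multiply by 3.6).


Volumetric flow = speed * area
= 2.4 * 0.192 = 0.4608 m^3/s
Mass flow = volumetric * density
= 0.4608 * 2165 = 997.632 kg/s
Convert to t/h: multiply by 3.6
Capacity = 997.632 * 3.6
= 3591.4752 t/h

3591.4752 t/h


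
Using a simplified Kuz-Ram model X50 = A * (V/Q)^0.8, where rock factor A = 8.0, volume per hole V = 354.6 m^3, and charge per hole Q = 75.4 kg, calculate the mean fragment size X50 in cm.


Compute V/Q:
V/Q = 354.6 / 75.4 = 4.702917772
Raise to the power 0.8:
(V/Q)^0.8 = 4.702917772^0.8 = 3.450594362
Multiply by A:
X50 = 8.0 * 3.450594362
= 27.6048 cm

27.6048 cm


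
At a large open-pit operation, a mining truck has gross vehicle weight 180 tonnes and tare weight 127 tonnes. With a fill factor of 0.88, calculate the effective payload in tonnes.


46.64 tonnes

Maximum payload = gross - tare
= 180 - 127 = 53 tonnes
Effective payload = max payload * fill factor
= 53 * 0.88
= 46.64 tonnes
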